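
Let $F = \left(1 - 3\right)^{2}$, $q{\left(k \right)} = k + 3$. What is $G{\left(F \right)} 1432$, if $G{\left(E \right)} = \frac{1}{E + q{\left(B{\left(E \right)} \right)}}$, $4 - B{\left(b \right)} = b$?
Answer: $\frac{1432}{7} \approx 204.57$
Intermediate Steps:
$B{\left(b \right)} = 4 - b$
$q{\left(k \right)} = 3 + k$
$F = 4$ ($F = \left(-2\right)^{2} = 4$)
$G{\left(E \right)} = \frac{1}{7}$ ($G{\left(E \right)} = \frac{1}{E + \left(3 - \left(-4 + E\right)\right)} = \frac{1}{E - \left(-7 + E\right)} = \frac{1}{7}$)
$G{\left(F \right)} 1432 = \frac{1}{7} \cdot 1432 = \frac{1432}{7}$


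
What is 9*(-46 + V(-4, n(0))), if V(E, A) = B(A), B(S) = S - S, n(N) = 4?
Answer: -414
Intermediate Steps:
B(S) = 0
V(E, A) = 0
9*(-46 + V(-4, n(0))) = 9*(-46 + 0) = 9*(-46) = -414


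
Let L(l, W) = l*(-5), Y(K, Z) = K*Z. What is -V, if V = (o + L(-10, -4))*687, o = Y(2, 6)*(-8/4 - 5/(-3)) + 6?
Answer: -35724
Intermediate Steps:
L(l, W) = -5*l
o = 2 (o = (2*6)*(-8/4 - 5/(-3)) + 6 = 12*(-8*¼ - 5*(-⅓)) + 6 = 12*(-2 + 5/3) + 6 = 12*(-⅓) + 6 = -4 + 6 = 2)
V = 35724 (V = (2 - 5*(-10))*687 = (2 + 50)*687 = 52*687 = 35724)
-V = -1*35724 = -35724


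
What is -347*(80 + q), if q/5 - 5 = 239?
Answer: -451100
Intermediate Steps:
q = 1220 (q = 25 + 5*239 = 25 + 1195 = 1220)
-347*(80 + q) = -347*(80 + 1220) = -347*1300 = -451100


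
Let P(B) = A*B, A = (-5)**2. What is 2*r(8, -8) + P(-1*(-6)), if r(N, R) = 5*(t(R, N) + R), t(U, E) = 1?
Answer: 80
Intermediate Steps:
A = 25
P(B) = 25*B
r(N, R) = 5 + 5*R (r(N, R) = 5*(1 + R) = 5 + 5*R)
2*r(8, -8) + P(-1*(-6)) = 2*(5 + 5*(-8)) + 25*(-1*(-6)) = 2*(5 - 40) + 25*6 = 2*(-35) + 150 = -70 + 150 = 80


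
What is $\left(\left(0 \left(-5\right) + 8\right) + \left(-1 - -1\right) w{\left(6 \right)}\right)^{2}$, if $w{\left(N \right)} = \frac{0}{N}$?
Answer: $64$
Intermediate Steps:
$w{\left(N \right)} = 0$
$\left(\left(0 \left(-5\right) + 8\right) + \left(-1 - -1\right) w{\left(6 \right)}\right)^{2} = \left(\left(0 \left(-5\right) + 8\right) + \left(-1 - -1\right) 0\right)^{2} = \left(\left(0 + 8\right) + \left(-1 + 1\right) 0\right)^{2} = \left(8 + 0 \cdot 0\right)^{2} = \left(8 + 0\right)^{2} = 8^{2} = 64$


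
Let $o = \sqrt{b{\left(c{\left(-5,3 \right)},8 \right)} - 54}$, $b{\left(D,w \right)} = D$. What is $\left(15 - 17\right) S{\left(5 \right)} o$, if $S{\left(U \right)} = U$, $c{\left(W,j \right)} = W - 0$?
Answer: $- 10 i \sqrt{59} \approx - 76.811 i$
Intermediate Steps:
$c{\left(W,j \right)} = W$ ($c{\left(W,j \right)} = W + 0 = W$)
$o = i \sqrt{59}$ ($o = \sqrt{-5 - 54} = \sqrt{-59} = i \sqrt{59} \approx 7.6811 i$)
$\left(15 - 17\right) S{\left(5 \right)} o = \left(15 - 17\right) 5 i \sqrt{59} = \left(-2\right) 5 i \sqrt{59} = - 10 i \sqrt{59}$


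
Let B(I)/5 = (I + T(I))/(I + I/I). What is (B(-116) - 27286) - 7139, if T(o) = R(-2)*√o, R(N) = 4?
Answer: -791659/23 - 8*I*√29/23 ≈ -34420.0 - 1.8731*I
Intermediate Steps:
T(o) = 4*√o
B(I) = 5*(I + 4*√I)/(1 + I) (B(I) = 5*((I + 4*√I)/(I + I/I)) = 5*((I + 4*√I)/(I + 1)) = 5*((I + 4*√I)/(1 + I)) = 5*(I + 4*√I)/(1 + I))
(B(-116) - 27286) - 7139 = (5*(-116 + 4*√(-116))/(1 - 116) - 27286) - 7139 = (5*(-116 + 4*(2*I*√29))/(-115) - 27286) - 7139 = (5*(-1/115)*(-116 + 8*I*√29) - 27286) - 7139 = ((116/23 - 8*I*√29/23) - 27286) - 7139 = (-627462/23 - 8*I*√29/23) - 7139 = -791659/23 - 8*I*√29/23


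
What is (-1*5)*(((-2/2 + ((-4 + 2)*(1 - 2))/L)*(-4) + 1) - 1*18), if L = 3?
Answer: 235/3 ≈ 78.333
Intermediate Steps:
(-1*5)*(((-2/2 + ((-4 + 2)*(1 - 2))/L)*(-4) + 1) - 1*18) = (-1*5)*(((-2/2 + ((-4 + 2)*(1 - 2))/3)*(-4) + 1) - 1*18) = -5*(((-2*½ - 2*(-1)*(⅓))*(-4) + 1) - 18) = -5*(((-1 + 2*(⅓))*(-4) + 1) - 18) = -5*(((-1 + ⅔)*(-4) + 1) - 18) = -5*((-⅓*(-4) + 1) - 18) = -5*((4/3 + 1) - 18) = -5*(7/3 - 18) = -5*(-47/3) = 235/3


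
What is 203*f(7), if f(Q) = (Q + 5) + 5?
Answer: 3451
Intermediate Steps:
f(Q) = 10 + Q (f(Q) = (5 + Q) + 5 = 10 + Q)
203*f(7) = 203*(10 + 7) = 203*17 = 3451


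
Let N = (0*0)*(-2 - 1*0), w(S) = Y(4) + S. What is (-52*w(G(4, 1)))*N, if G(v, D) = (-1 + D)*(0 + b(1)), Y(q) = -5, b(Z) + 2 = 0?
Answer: 0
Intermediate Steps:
b(Z) = -2 (b(Z) = -2 + 0 = -2)
G(v, D) = 2 - 2*D (G(v, D) = (-1 + D)*(0 - 2) = (-1 + D)*(-2) = 2 - 2*D)
w(S) = -5 + S
N = 0 (N = 0*(-2 + 0) = 0*(-2) = 0)
(-52*w(G(4, 1)))*N = -52*(-5 + (2 - 2*1))*0 = -52*(-5 + (2 - 2))*0 = -52*(-5 + 0)*0 = -52*(-5)*0 = 260*0 = 0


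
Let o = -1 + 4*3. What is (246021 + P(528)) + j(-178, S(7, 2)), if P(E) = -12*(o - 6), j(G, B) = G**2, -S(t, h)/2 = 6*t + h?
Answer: 277645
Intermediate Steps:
o = 11 (o = -1 + 12 = 11)
S(t, h) = -12*t - 2*h (S(t, h) = -2*(6*t + h) = -2*(h + 6*t) = -12*t - 2*h)
P(E) = -60 (P(E) = -12*(11 - 6) = -12*5 = -60)
(246021 + P(528)) + j(-178, S(7, 2)) = (246021 - 60) + (-178)**2 = 245961 + 31684 = 277645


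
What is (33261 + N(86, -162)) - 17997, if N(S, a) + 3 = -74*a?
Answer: 27249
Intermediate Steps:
N(S, a) = -3 - 74*a
(33261 + N(86, -162)) - 17997 = (33261 + (-3 - 74*(-162))) - 17997 = (33261 + (-3 + 11988)) - 17997 = (33261 + 11985) - 17997 = 45246 - 17997 = 27249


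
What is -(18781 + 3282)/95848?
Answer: -22063/95848 ≈ -0.23019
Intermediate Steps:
-(18781 + 3282)/95848 = -22063/95848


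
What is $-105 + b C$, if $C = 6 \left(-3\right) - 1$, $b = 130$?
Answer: $-2575$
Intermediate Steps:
$C = -19$ ($C = -18 - 1 = -19$)
$-105 + b C = -105 + 130 \left(-19\right) = -105 - 2470 = -2575$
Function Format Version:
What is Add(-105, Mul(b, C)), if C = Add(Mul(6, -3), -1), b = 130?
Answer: -2575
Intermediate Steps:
C = -19 (C = Add(-18, -1) = -19)
Add(-105, Mul(b, C)) = Add(-105, Mul(130, -19)) = Add(-105, -2470) = -2575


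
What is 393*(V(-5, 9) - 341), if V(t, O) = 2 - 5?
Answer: -135192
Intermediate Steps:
V(t, O) = -3
393*(V(-5, 9) - 341) = 393*(-3 - 341) = 393*(-344) = -135192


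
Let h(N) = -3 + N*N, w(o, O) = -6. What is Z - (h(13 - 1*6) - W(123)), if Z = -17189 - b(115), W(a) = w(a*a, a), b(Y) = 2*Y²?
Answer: -43691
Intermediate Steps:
W(a) = -6
h(N) = -3 + N²
Z = -43639 (Z = -17189 - 2*115² = -17189 - 2*13225 = -17189 - 1*26450 = -17189 - 26450 = -43639)
Z - (h(13 - 1*6) - W(123)) = -43639 - ((-3 + (13 - 1*6)²) - 1*(-6)) = -43639 - ((-3 + (13 - 6)²) + 6) = -43639 - ((-3 + 7²) + 6) = -43639 - ((-3 + 49) + 6) = -43639 - (46 + 6) = -43639 - 1*52 = -43639 - 52 = -43691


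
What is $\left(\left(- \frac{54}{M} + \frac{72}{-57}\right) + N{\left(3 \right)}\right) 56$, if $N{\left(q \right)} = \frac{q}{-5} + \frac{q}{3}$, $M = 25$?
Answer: $- \frac{80416}{475} \approx -169.3$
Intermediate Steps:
$N{\left(q \right)} = \frac{2 q}{15}$ ($N{\left(q \right)} = q \left(- \frac{1}{5}\right) + q \frac{1}{3} = - \frac{q}{5} + \frac{q}{3} = \frac{2 q}{15}$)
$\left(\left(- \frac{54}{M} + \frac{72}{-57}\right) + N{\left(3 \right)}\right) 56 = \left(\left(- \frac{54}{25} + \frac{72}{-57}\right) + \frac{2}{15} \cdot 3\right) 56 = \left(\left(\left(-54\right) \frac{1}{25} + 72 \left(- \frac{1}{57}\right)\right) + \frac{2}{5}\right) 56 = \left(\left(- \frac{54}{25} - \frac{24}{19}\right) + \frac{2}{5}\right) 56 = \left(- \frac{1626}{475} + \frac{2}{5}\right) 56 = \left(- \frac{1436}{475}\right) 56 = - \frac{80416}{475}$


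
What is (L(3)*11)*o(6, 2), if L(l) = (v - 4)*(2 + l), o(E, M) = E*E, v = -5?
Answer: -17820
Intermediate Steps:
o(E, M) = E²
L(l) = -18 - 9*l (L(l) = (-5 - 4)*(2 + l) = -9*(2 + l) = -18 - 9*l)
(L(3)*11)*o(6, 2) = ((-18 - 9*3)*11)*6² = ((-18 - 27)*11)*36 = -45*11*36 = -495*36 = -17820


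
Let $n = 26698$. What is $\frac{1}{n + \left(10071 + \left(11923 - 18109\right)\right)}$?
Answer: $\frac{1}{30583} \approx 3.2698 \cdot 10^{-5}$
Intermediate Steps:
$\frac{1}{n + \left(10071 + \left(11923 - 18109\right)\right)} = \frac{1}{26698 + \left(10071 + \left(11923 - 18109\right)\right)} = \frac{1}{26698 + \left(10071 - 6186\right)} = \frac{1}{26698 + 3885} = \frac{1}{30583}$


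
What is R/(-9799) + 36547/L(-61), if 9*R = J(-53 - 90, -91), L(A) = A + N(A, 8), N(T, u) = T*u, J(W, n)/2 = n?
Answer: -358112951/5379651 ≈ -66.568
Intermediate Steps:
J(W, n) = 2*n
L(A) = 9*A (L(A) = A + A*8 = A + 8*A = 9*A)
R = -182/9 (R = (2*(-91))/9 = (1/9)*(-182) = -182/9 ≈ -20.222)
R/(-9799) + 36547/L(-61) = -182/9/(-9799) + 36547/((9*(-61))) = -182/9*(-1/9799) + 36547/(-549) = 182/88191 + 36547*(-1/549) = 182/88191 - 36547/549 = -358112951/5379651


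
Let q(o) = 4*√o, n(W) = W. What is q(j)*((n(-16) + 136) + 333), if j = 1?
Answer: 1812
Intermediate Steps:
q(j)*((n(-16) + 136) + 333) = (4*√1)*((-16 + 136) + 333) = (4*1)*(120 + 333) = 4*453 = 1812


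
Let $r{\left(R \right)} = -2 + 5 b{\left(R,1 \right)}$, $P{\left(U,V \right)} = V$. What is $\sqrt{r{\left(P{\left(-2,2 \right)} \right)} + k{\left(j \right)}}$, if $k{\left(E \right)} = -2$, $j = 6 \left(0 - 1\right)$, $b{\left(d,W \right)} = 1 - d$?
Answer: $3 i \approx 3.0 i$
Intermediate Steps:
$j = -6$ ($j = 6 \left(-1\right) = -6$)
$r{\left(R \right)} = 3 - 5 R$ ($r{\left(R \right)} = -2 + 5 \left(1 - R\right) = -2 - \left(-5 + 5 R\right) = 3 - 5 R$)
$\sqrt{r{\left(P{\left(-2,2 \right)} \right)} + k{\left(j \right)}} = \sqrt{\left(3 - 10\right) - 2} = \sqrt{-7 - 2} = \sqrt{-9} = 3 i$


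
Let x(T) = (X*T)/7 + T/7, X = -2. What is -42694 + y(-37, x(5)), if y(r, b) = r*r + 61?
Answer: -41264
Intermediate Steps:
x(T) = -T/7 (x(T) = -2*T/7 + T/7 = -T/7)
y(r, b) = 61 + r² (y(r, b) = r² + 61 = 61 + r²)
-42694 + y(-37, x(5)) = -42694 + (61 + (-37)²) = -42694 + (61 + 1369) = -42694 + 1430 = -41264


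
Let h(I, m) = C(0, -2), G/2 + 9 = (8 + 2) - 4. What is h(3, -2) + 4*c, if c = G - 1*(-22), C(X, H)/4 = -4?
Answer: 48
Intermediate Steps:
C(X, H) = -16 (C(X, H) = 4*(-4) = -16)
G = -6 (G = -18 + 2*((8 + 2) - 4) = -18 + 2*(10 - 4) = -18 + 2*6 = -18 + 12 = -6)
c = 16 (c = -6 - 1*(-22) = -6 + 22 = 16)
h(I, m) = -16
h(3, -2) + 4*c = -16 + 4*16 = -16 + 64 = 48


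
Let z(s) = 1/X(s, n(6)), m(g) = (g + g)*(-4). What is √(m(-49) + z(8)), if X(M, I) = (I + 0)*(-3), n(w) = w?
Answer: √14110/6 ≈ 19.798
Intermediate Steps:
m(g) = -8*g (m(g) = (2*g)*(-4) = -8*g)
X(M, I) = -3*I (X(M, I) = I*(-3) = -3*I)
z(s) = -1/18 (z(s) = 1/(-3*6) = 1/(-18) = -1/18)
√(m(-49) + z(8)) = √(-8*(-49) - 1/18) = √(392 - 1/18) = √(7055/18) = √14110/6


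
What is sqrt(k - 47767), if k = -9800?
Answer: I*sqrt(57567) ≈ 239.93*I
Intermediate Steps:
sqrt(k - 47767) = sqrt(-9800 - 47767) = sqrt(-57567) = I*sqrt(57567)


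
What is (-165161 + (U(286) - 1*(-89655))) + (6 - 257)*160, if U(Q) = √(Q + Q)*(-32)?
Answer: -115666 - 64*√143 ≈ -1.1643e+5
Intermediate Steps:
U(Q) = -32*√2*√Q (U(Q) = √(2*Q)*(-32) = (√2*√Q)*(-32) = -32*√2*√Q)
(-165161 + (U(286) - 1*(-89655))) + (6 - 257)*160 = (-165161 + (-32*√2*√286 - 1*(-89655))) + (6 - 257)*160 = (-165161 + (-64*√143 + 89655)) - 251*160 = (-165161 + (89655 - 64*√143)) - 40160 = (-75506 - 64*√143) - 40160 = -115666 - 64*√143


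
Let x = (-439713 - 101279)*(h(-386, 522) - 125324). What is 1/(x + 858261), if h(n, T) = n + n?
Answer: 1/68217785493 ≈ 1.4659e-11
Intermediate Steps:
h(n, T) = 2*n
x = 68216927232 (x = (-439713 - 101279)*(2*(-386) - 125324) = -540992*(-772 - 125324) = -540992*(-126096) = 68216927232)
1/(x + 858261) = 1/(68216927232 + 858261) = 1/68217785493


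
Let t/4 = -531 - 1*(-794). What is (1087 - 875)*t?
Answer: 223024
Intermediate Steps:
t = 1052 (t = 4*(-531 - 1*(-794)) = 4*(-531 + 794) = 4*263 = 1052)
(1087 - 875)*t = (1087 - 875)*1052 = 212*1052 = 223024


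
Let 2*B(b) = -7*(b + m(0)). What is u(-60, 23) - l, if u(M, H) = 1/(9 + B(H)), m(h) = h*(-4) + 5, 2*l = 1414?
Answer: -62924/89 ≈ -707.01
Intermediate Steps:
l = 707 (l = (½)*1414 = 707)
m(h) = 5 - 4*h (m(h) = -4*h + 5 = 5 - 4*h)
B(b) = -35/2 - 7*b/2 (B(b) = (-7*(b + (5 - 4*0)))/2 = (-7*(b + (5 + 0)))/2 = (-7*(b + 5))/2 = (-7*(5 + b))/2 = (-35 - 7*b)/2 = -35/2 - 7*b/2)
u(M, H) = 1/(-17/2 - 7*H/2) (u(M, H) = 1/(9 + (-35/2 - 7*H/2)) = 1/(-17/2 - 7*H/2))
u(-60, 23) - l = -2/(17 + 7*23) - 1*707 = -2/(17 + 161) - 707 = -2/178 - 707 = -2*1/178 - 707 = -1/89 - 707 = -62924/89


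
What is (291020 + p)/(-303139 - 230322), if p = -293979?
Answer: 2959/533461 ≈ 0.0055468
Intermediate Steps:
(291020 + p)/(-303139 - 230322) = (291020 - 293979)/(-303139 - 230322) = -2959/(-533461) = -2959*(-1/533461) = 2959/533461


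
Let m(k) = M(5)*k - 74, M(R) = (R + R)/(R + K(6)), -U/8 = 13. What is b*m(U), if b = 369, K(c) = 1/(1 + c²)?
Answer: -3213006/31 ≈ -1.0365e+5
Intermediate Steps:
U = -104 (U = -8*13 = -104)
M(R) = 2*R/(1/37 + R) (M(R) = (R + R)/(R + 1/(1 + 6²)) = (2*R)/(R + 1/(1 + 36)) = (2*R)/(R + 1/37) = (2*R)/(1/37 + R) = 2*R/(1/37 + R))
m(k) = -74 + 185*k/93 (m(k) = (74*5/(1 + 37*5))*k - 74 = (74*5/(1 + 185))*k - 74 = (74*5/186)*k - 74 = (74*5*(1/186))*k - 74 = 185*k/93 - 74 = -74 + 185*k/93)
b*m(U) = 369*(-74 + (185/93)*(-104)) = 369*(-74 - 19240/93) = 369*(-26122/93) = -3213006/31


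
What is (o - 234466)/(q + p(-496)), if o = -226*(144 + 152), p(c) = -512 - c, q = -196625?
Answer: 100454/65547 ≈ 1.5325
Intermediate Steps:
o = -66896 (o = -226*296 = -66896)
(o - 234466)/(q + p(-496)) = (-66896 - 234466)/(-196625 + (-512 - 1*(-496))) = -301362/(-196625 + (-512 + 496)) = -301362/(-196625 - 16) = -301362/(-196641) = -301362*(-1/196641) = 100454/65547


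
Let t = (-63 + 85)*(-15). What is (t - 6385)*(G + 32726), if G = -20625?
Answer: -81258215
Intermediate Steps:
t = -330 (t = 22*(-15) = -330)
(t - 6385)*(G + 32726) = (-330 - 6385)*(-20625 + 32726) = -6715*12101 = -81258215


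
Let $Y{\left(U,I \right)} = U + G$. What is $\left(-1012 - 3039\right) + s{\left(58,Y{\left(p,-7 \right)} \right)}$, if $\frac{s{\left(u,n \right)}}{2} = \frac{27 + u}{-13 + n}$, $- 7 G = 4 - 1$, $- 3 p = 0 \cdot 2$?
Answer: $- \frac{190992}{47} \approx -4063.7$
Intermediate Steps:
$p = 0$ ($p = - \frac{0 \cdot 2}{3} = \left(- \frac{1}{3}\right) 0 = 0$)
$G = - \frac{3}{7}$ ($G = - \frac{4 - 1}{7} = \left(- \frac{1}{7}\right) 3 = - \frac{3}{7} \approx -0.42857$)
$Y{\left(U,I \right)} = - \frac{3}{7} + U$ ($Y{\left(U,I \right)} = U - \frac{3}{7} = - \frac{3}{7} + U$)
$s{\left(u,n \right)} = \frac{2 \left(27 + u\right)}{-13 + n}$ ($s{\left(u,n \right)} = 2 \frac{27 + u}{-13 + n} = \frac{2 \left(27 + u\right)}{-13 + n}$)
$\left(-1012 - 3039\right) + s{\left(58,Y{\left(p,-7 \right)} \right)} = \left(-1012 - 3039\right) + \frac{2 \left(27 + 58\right)}{-13 + \left(- \frac{3}{7} + 0\right)} = -4051 + 2 \frac{1}{-13 - \frac{3}{7}} \cdot 85 = -4051 + 2 \frac{1}{- \frac{94}{7}} \cdot 85 = -4051 + 2 \left(- \frac{7}{94}\right) 85 = -4051 - \frac{595}{47} = - \frac{190992}{47}$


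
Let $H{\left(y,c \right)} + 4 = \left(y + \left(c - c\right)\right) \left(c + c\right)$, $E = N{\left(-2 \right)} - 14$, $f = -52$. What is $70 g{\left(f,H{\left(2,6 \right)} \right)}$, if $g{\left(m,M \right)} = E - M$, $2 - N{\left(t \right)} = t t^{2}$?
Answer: $-1680$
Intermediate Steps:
$N{\left(t \right)} = 2 - t^{3}$ ($N{\left(t \right)} = 2 - t t^{2} = 2 - t^{3}$)
$E = -4$ ($E = \left(2 - \left(-2\right)^{3}\right) - 14 = \left(2 - -8\right) - 14 = \left(2 + 8\right) - 14 = 10 - 14 = -4$)
$H{\left(y,c \right)} = -4 + 2 c y$ ($H{\left(y,c \right)} = -4 + \left(y + \left(c - c\right)\right) \left(c + c\right) = -4 + \left(y + 0\right) 2 c = -4 + y 2 c = -4 + 2 c y$)
$g{\left(m,M \right)} = -4 - M$
$70 g{\left(f,H{\left(2,6 \right)} \right)} = 70 \left(-4 - \left(-4 + 2 \cdot 6 \cdot 2\right)\right) = 70 \left(-4 - \left(-4 + 24\right)\right) = 70 \left(-4 - 20\right) = 70 \left(-24\right) = -1680$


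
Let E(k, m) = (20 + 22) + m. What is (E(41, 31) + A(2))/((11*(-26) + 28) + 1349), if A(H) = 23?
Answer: 96/1091 ≈ 0.087993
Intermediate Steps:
E(k, m) = 42 + m
(E(41, 31) + A(2))/((11*(-26) + 28) + 1349) = ((42 + 31) + 23)/((11*(-26) + 28) + 1349) = (73 + 23)/((-286 + 28) + 1349) = 96/(-258 + 1349) = 96/1091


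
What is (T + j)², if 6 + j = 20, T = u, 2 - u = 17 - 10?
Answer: 81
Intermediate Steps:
u = -5 (u = 2 - (17 - 10) = 2 - 1*7 = 2 - 7 = -5)
T = -5
j = 14 (j = -6 + 20 = 14)
(T + j)² = (-5 + 14)² = 9² = 81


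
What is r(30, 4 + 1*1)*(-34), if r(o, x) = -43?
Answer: 1462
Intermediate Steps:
r(30, 4 + 1*1)*(-34) = -43*(-34) = 1462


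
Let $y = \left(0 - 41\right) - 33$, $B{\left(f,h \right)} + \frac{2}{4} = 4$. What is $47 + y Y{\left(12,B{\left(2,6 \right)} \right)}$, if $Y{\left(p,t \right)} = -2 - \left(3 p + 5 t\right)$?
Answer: $4154$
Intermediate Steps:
$B{\left(f,h \right)} = \frac{7}{2}$ ($B{\left(f,h \right)} = - \frac{1}{2} + 4 = \frac{7}{2}$)
$Y{\left(p,t \right)} = -2 - 5 t - 3 p$ ($Y{\left(p,t \right)} = -2 - \left(3 p + 5 t\right) = -2 - 5 t - 3 p$)
$y = -74$ ($y = \left(0 - 41\right) - 33 = -41 - 33 = -74$)
$47 + y Y{\left(12,B{\left(2,6 \right)} \right)} = 47 - 74 \left(-2 - \frac{35}{2} - 36\right) = 47 - -4107 = 47 + 4107 = 4154$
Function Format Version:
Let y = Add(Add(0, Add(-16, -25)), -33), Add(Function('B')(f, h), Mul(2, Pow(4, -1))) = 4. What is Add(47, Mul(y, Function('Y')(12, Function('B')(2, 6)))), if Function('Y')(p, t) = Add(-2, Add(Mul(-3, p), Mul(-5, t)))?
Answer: 4154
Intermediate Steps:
Function('B')(f, h) = Rational(7, 2) (Function('B')(f, h) = Add(Rational(-1, 2), 4) = Rational(7, 2))
Function('Y')(p, t) = Add(-2, Mul(-5, t), Mul(-3, p)) (Function('Y')(p, t) = Add(-2, Add(Mul(-5, t), Mul(-3, p))) = Add(-2, Mul(-5, t), Mul(-3, p)))
y = -74 (y = Add(Add(0, -41), -33) = Add(-41, -33) = -74)
Add(47, Mul(y, Function('Y')(12, Function('B')(2, 6)))) = Add(47, Mul(-74, Add(-2, Mul(-5, Rational(7, 2)), Mul(-3, 12)))) = Add(47, Mul(-74, Add(-2, Rational(-35, 2), -36))) = Add(47, Mul(-74, Rational(-111, 2))) = Add(47, 4107) = 4154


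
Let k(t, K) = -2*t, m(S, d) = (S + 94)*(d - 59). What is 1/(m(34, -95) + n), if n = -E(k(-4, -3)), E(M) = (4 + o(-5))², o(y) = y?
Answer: -1/19713 ≈ -5.0728e-5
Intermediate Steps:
m(S, d) = (-59 + d)*(94 + S) (m(S, d) = (94 + S)*(-59 + d) = (-59 + d)*(94 + S))
E(M) = 1 (E(M) = (4 - 5)² = (-1)² = 1)
n = -1 (n = -1*1 = -1)
1/(m(34, -95) + n) = 1/((-5546 - 59*34 + 94*(-95) + 34*(-95)) - 1) = 1/((-5546 - 2006 - 8930 - 3230) - 1) = 1/(-19712 - 1) = 1/(-19713) = -1/19713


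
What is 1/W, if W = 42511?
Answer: 1/42511 ≈ 2.3523e-5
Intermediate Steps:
1/W = 1/42511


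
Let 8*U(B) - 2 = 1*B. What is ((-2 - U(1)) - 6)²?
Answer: 4489/64 ≈ 70.141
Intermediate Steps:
U(B) = ¼ + B/8 (U(B) = ¼ + (1*B)/8 = ¼ + B/8)
((-2 - U(1)) - 6)² = ((-2 - (¼ + (⅛)*1)) - 6)² = ((-2 - (¼ + ⅛)) - 6)² = ((-2 - 1*3/8) - 6)² = ((-2 - 3/8) - 6)² = (-19/8 - 6)² = (-67/8)² = 4489/64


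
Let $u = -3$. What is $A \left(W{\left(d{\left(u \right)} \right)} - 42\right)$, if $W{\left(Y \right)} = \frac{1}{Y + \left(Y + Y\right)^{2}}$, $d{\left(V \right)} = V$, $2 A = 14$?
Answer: $- \frac{9695}{33} \approx -293.79$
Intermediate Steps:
$A = 7$ ($A = \frac{1}{2} \cdot 14 = 7$)
$W{\left(Y \right)} = \frac{1}{Y + 4 Y^{2}}$ ($W{\left(Y \right)} = \frac{1}{Y + \left(2 Y\right)^{2}} = \frac{1}{Y + 4 Y^{2}}$)
$A \left(W{\left(d{\left(u \right)} \right)} - 42\right) = 7 \left(\frac{1}{\left(-3\right) \left(1 + 4 \left(-3\right)\right)} - 42\right) = 7 \left(- \frac{1}{3 \left(1 - 12\right)} - 42\right) = 7 \left(- \frac{1}{3 \left(-11\right)} - 42\right) = 7 \left(\left(- \frac{1}{3}\right) \left(- \frac{1}{11}\right) - 42\right) = 7 \left(\frac{1}{33} - 42\right) = 7 \left(- \frac{1385}{33}\right) = - \frac{9695}{33}$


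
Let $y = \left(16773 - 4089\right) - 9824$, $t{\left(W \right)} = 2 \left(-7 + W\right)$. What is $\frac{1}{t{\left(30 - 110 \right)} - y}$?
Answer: $- \frac{1}{3034} \approx -0.0003296$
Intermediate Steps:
$t{\left(W \right)} = -14 + 2 W$
$y = 2860$ ($y = 12684 - 9824 = 2860$)
$\frac{1}{t{\left(30 - 110 \right)} - y} = \frac{1}{\left(-14 + 2 \left(30 - 110\right)\right) - 2860} = \frac{1}{\left(-14 + 2 \left(-80\right)\right) - 2860} = \frac{1}{\left(-14 - 160\right) - 2860} = \frac{1}{-174 - 2860} = \frac{1}{-3034} = - \frac{1}{3034}$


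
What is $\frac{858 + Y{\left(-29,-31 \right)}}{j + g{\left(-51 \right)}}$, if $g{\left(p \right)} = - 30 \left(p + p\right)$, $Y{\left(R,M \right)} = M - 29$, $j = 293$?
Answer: $\frac{114}{479} \approx 0.238$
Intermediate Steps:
$Y{\left(R,M \right)} = -29 + M$
$g{\left(p \right)} = - 60 p$ ($g{\left(p \right)} = - 30 \cdot 2 p = - 60 p$)
$\frac{858 + Y{\left(-29,-31 \right)}}{j + g{\left(-51 \right)}} = \frac{858 - 60}{293 - -3060} = \frac{858 - 60}{293 + 3060} = \frac{798}{3353} = 798 \cdot \frac{1}{3353} = \frac{114}{479}$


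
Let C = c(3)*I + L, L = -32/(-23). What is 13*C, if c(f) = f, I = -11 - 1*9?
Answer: -17524/23 ≈ -761.91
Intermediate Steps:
I = -20 (I = -11 - 9 = -20)
L = 32/23 (L = -32*(-1/23) = 32/23 ≈ 1.3913)
C = -1348/23 (C = 3*(-20) + 32/23 = -60 + 32/23 = -1348/23 ≈ -58.609)
13*C = 13*(-1348/23) = -17524/23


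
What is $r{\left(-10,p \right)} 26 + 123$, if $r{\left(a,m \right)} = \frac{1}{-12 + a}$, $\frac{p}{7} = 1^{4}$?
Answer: $\frac{1340}{11} \approx 121.82$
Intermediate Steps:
$p = 7$ ($p = 7 \cdot 1^{4} = 7 \cdot 1 = 7$)
$r{\left(-10,p \right)} 26 + 123 = \frac{1}{-12 - 10} \cdot 26 + 123 = \frac{1}{-22} \cdot 26 + 123 = \left(- \frac{1}{22}\right) 26 + 123 = - \frac{13}{11} + 123 = \frac{1340}{11}$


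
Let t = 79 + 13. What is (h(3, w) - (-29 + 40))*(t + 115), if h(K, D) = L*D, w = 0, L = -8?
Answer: -2277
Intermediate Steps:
h(K, D) = -8*D
t = 92
(h(3, w) - (-29 + 40))*(t + 115) = (-8*0 - (-29 + 40))*(92 + 115) = (0 - 1*11)*207 = (0 - 11)*207 = -11*207 = -2277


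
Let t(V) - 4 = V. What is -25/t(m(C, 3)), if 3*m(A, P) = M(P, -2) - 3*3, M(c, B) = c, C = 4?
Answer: -25/2 ≈ -12.500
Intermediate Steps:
m(A, P) = -3 + P/3 (m(A, P) = (P - 3*3)/3 = (P - 9)/3 = (-9 + P)/3 = -3 + P/3)
t(V) = 4 + V
-25/t(m(C, 3)) = -25/(4 + (-3 + (1/3)*3)) = -25/(4 + (-3 + 1)) = -25/(4 - 2) = -25/2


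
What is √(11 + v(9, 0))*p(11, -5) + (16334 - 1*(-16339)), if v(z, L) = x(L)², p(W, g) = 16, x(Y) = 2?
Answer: 32673 + 16*√15 ≈ 32735.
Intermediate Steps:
v(z, L) = 4 (v(z, L) = 2² = 4)
√(11 + v(9, 0))*p(11, -5) + (16334 - 1*(-16339)) = √(11 + 4)*16 + (16334 - 1*(-16339)) = √15*16 + (16334 + 16339) = 16*√15 + 32673 = 32673 + 16*√15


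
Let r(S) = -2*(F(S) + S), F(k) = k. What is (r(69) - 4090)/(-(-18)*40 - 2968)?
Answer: 2183/1124 ≈ 1.9422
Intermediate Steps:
r(S) = -4*S (r(S) = -2*(S + S) = -4*S)
(r(69) - 4090)/(-(-18)*40 - 2968) = (-4*69 - 4090)/(-(-18)*40 - 2968) = (-276 - 4090)/(-1*(-720) - 2968) = -4366/(720 - 2968) = -4366/(-2248) = -4366*(-1/2248) = 2183/1124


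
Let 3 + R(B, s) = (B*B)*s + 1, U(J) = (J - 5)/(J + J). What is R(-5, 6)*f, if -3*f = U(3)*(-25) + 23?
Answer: -13912/9 ≈ -1545.8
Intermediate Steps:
U(J) = (-5 + J)/(2*J) (U(J) = (-5 + J)/((2*J)) = (-5 + J)*(1/(2*J)) = (-5 + J)/(2*J))
R(B, s) = -2 + s*B² (R(B, s) = -3 + ((B*B)*s + 1) = -3 + (B²*s + 1) = -3 + (s*B² + 1) = -3 + (1 + s*B²) = -2 + s*B²)
f = -94/9 (f = -(((½)*(-5 + 3)/3)*(-25) + 23)/3 = -(((½)*(⅓)*(-2))*(-25) + 23)/3 = -(-⅓*(-25) + 23)/3 = -(25/3 + 23)/3 = -⅓*94/3 = -94/9 ≈ -10.444)
R(-5, 6)*f = (-2 + 6*(-5)²)*(-94/9) = (-2 + 6*25)*(-94/9) = (-2 + 150)*(-94/9) = 148*(-94/9) = -13912/9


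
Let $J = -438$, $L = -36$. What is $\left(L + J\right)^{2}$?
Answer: $224676$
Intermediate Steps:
$\left(L + J\right)^{2} = \left(-36 - 438\right)^{2} = \left(-474\right)^{2} = 224676$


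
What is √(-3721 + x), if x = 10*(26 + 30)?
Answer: I*√3161 ≈ 56.223*I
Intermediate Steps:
x = 560 (x = 10*56 = 560)
√(-3721 + x) = √(-3721 + 560) = √(-3161) = I*√3161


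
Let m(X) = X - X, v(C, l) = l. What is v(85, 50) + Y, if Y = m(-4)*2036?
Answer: 50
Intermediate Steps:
m(X) = 0
Y = 0 (Y = 0*2036 = 0)
v(85, 50) + Y = 50 + 0 = 50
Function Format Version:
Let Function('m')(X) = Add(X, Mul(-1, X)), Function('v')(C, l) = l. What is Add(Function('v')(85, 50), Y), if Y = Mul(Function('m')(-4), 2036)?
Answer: 50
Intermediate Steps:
Function('m')(X) = 0
Y = 0 (Y = Mul(0, 2036) = 0)
Add(Function('v')(85, 50), Y) = Add(50, 0) = 50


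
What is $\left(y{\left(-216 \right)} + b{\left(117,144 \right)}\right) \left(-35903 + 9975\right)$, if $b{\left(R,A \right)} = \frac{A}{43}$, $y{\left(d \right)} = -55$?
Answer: $\frac{57586088}{43} \approx 1.3392 \cdot 10^{6}$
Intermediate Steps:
$b{\left(R,A \right)} = \frac{A}{43}$ ($b{\left(R,A \right)} = A \frac{1}{43} = \frac{A}{43}$)
$\left(y{\left(-216 \right)} + b{\left(117,144 \right)}\right) \left(-35903 + 9975\right) = \left(-55 + \frac{1}{43} \cdot 144\right) \left(-35903 + 9975\right) = \left(-55 + \frac{144}{43}\right) \left(-25928\right) = \left(- \frac{2221}{43}\right) \left(-25928\right) = \frac{57586088}{43}$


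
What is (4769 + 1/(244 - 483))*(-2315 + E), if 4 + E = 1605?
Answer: -813810060/239 ≈ -3.4051e+6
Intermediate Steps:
E = 1601 (E = -4 + 1605 = 1601)
(4769 + 1/(244 - 483))*(-2315 + E) = (4769 + 1/(244 - 483))*(-2315 + 1601) = (4769 + 1/(-239))*(-714) = (4769 - 1/239)*(-714) = (1139790/239)*(-714) = -813810060/239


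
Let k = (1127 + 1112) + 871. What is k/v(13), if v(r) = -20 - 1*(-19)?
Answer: -3110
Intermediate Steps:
v(r) = -1 (v(r) = -20 + 19 = -1)
k = 3110 (k = 2239 + 871 = 3110)
k/v(13) = 3110/(-1) = 3110*(-1) = -3110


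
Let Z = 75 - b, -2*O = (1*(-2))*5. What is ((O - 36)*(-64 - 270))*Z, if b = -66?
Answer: 1459914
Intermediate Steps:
O = 5 (O = -1*(-2)*5/2 = -(-1)*5 = -½*(-10) = 5)
Z = 141 (Z = 75 - 1*(-66) = 75 + 66 = 141)
((O - 36)*(-64 - 270))*Z = ((5 - 36)*(-64 - 270))*141 = -31*(-334)*141 = 10354*141 = 1459914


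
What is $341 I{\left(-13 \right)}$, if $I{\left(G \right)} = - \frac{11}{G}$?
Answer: $\frac{3751}{13} \approx 288.54$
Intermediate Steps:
$341 I{\left(-13 \right)} = 341 \left(- \frac{11}{-13}\right) = 341 \left(\left(-11\right) \left(- \frac{1}{13}\right)\right) = 341 \cdot \frac{11}{13} = \frac{3751}{13}$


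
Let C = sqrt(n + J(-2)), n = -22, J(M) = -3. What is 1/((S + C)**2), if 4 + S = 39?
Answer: 12/15625 - 7*I/31250 ≈ 0.000768 - 0.000224*I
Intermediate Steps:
S = 35 (S = -4 + 39 = 35)
C = 5*I (C = sqrt(-22 - 3) = sqrt(-25) = 5*I ≈ 5.0*I)
1/((S + C)**2) = 1/((35 + 5*I)**2) = (35 + 5*I)**(-2)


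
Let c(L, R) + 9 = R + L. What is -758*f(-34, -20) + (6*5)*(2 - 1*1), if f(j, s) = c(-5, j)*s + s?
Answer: -712490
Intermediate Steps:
c(L, R) = -9 + L + R (c(L, R) = -9 + (R + L) = -9 + (L + R) = -9 + L + R)
f(j, s) = s + s*(-14 + j) (f(j, s) = (-9 - 5 + j)*s + s = (-14 + j)*s + s = s*(-14 + j) + s = s + s*(-14 + j))
-758*f(-34, -20) + (6*5)*(2 - 1*1) = -(-15160)*(-13 - 34) + (6*5)*(2 - 1*1) = -(-15160)*(-47) + 30*(2 - 1) = -758*940 + 30*1 = -712520 + 30 = -712490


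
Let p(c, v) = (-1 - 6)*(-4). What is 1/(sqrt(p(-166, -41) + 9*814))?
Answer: sqrt(7354)/7354 ≈ 0.011661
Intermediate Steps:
p(c, v) = 28 (p(c, v) = -7*(-4) = 28)
1/(sqrt(p(-166, -41) + 9*814)) = 1/(sqrt(28 + 9*814)) = 1/(sqrt(28 + 7326)) = 1/(sqrt(7354)) = sqrt(7354)/7354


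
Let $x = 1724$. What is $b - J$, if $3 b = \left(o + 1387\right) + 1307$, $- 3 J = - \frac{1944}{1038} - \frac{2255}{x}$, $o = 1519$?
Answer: $\frac{418528995}{298252} \approx 1403.3$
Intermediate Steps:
$J = \frac{948691}{894756}$ ($J = - \frac{- \frac{1944}{1038} - \frac{2255}{1724}}{3} = - \frac{\left(-1944\right) \frac{1}{1038} - \frac{2255}{1724}}{3} = - \frac{- \frac{324}{173} - \frac{2255}{1724}}{3} = \left(- \frac{1}{3}\right) \left(- \frac{948691}{298252}\right) = \frac{948691}{894756} \approx 1.0603$)
$b = \frac{4213}{3}$ ($b = \frac{\left(1519 + 1387\right) + 1307}{3} = \frac{2906 + 1307}{3} = \frac{1}{3} \cdot 4213 = \frac{4213}{3} \approx 1404.3$)
$b - J = \frac{4213}{3} - \frac{948691}{894756} = \frac{418528995}{298252}$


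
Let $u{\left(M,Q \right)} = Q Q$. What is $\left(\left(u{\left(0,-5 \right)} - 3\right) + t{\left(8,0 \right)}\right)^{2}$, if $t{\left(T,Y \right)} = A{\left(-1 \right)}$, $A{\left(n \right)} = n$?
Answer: $441$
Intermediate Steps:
$u{\left(M,Q \right)} = Q^{2}$
$t{\left(T,Y \right)} = -1$
$\left(\left(u{\left(0,-5 \right)} - 3\right) + t{\left(8,0 \right)}\right)^{2} = \left(\left(\left(-5\right)^{2} - 3\right) - 1\right)^{2} = \left(\left(25 - 3\right) - 1\right)^{2} = \left(22 - 1\right)^{2} = 21^{2} = 441$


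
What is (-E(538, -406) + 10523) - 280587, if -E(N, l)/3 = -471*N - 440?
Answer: -1031578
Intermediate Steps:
E(N, l) = 1320 + 1413*N (E(N, l) = -3*(-471*N - 440) = -3*(-440 - 471*N) = 1320 + 1413*N)
(-E(538, -406) + 10523) - 280587 = (-(1320 + 1413*538) + 10523) - 280587 = (-(1320 + 760194) + 10523) - 280587 = (-1*761514 + 10523) - 280587 = (-761514 + 10523) - 280587 = -750991 - 280587 = -1031578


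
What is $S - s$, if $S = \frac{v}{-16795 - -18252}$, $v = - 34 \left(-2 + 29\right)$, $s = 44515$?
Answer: $- \frac{64859273}{1457} \approx -44516.0$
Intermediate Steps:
$v = -918$ ($v = \left(-34\right) 27 = -918$)
$S = - \frac{918}{1457}$ ($S = - \frac{918}{-16795 - -18252} = - \frac{918}{-16795 + 18252} = - \frac{918}{1457} \approx -0.63006$)
$S - s = - \frac{918}{1457} - 44515 = - \frac{64859273}{1457}$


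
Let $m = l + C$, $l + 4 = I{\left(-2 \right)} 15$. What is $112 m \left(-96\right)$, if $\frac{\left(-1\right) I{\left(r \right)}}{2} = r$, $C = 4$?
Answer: $-645120$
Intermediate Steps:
$I{\left(r \right)} = - 2 r$
$l = 56$ ($l = -4 + \left(-2\right) \left(-2\right) 15 = -4 + 4 \cdot 15 = -4 + 60 = 56$)
$m = 60$ ($m = 56 + 4 = 60$)
$112 m \left(-96\right) = 112 \cdot 60 \left(-96\right) = 6720 \left(-96\right) = -645120$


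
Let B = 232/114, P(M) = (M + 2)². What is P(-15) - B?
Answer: 9517/57 ≈ 166.96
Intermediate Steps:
P(M) = (2 + M)²
B = 116/57 (B = 232*(1/114) = 116/57 ≈ 2.0351)
P(-15) - B = (2 - 15)² - 1*116/57 = (-13)² - 116/57 = 169 - 116/57 = 9517/57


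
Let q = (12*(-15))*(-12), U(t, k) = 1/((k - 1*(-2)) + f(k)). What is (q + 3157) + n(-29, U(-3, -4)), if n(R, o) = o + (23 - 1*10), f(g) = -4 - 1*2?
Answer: 42639/8 ≈ 5329.9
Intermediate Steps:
f(g) = -6 (f(g) = -4 - 2 = -6)
U(t, k) = 1/(-4 + k) (U(t, k) = 1/((k - 1*(-2)) - 6) = 1/((k + 2) - 6) = 1/((2 + k) - 6) = 1/(-4 + k))
n(R, o) = 13 + o (n(R, o) = o + (23 - 10) = o + 13 = 13 + o)
q = 2160 (q = -180*(-12) = 2160)
(q + 3157) + n(-29, U(-3, -4)) = (2160 + 3157) + (13 + 1/(-4 - 4)) = 5317 + (13 + 1/(-8)) = 5317 + (13 - 1/8) = 5317 + 103/8 = 42639/8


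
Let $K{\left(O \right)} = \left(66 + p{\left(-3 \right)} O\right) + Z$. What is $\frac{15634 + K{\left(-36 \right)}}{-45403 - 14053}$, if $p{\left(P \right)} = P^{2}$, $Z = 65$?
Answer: $- \frac{15441}{59456} \approx -0.2597$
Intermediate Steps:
$K{\left(O \right)} = 131 + 9 O$ ($K{\left(O \right)} = \left(66 + \left(-3\right)^{2} O\right) + 65 = \left(66 + 9 O\right) + 65 = 131 + 9 O$)
$\frac{15634 + K{\left(-36 \right)}}{-45403 - 14053} = \frac{15634 + \left(131 + 9 \left(-36\right)\right)}{-45403 - 14053} = \frac{15634 + \left(131 - 324\right)}{-59456} = \left(15634 - 193\right) \left(- \frac{1}{59456}\right) = 15441 \left(- \frac{1}{59456}\right) = - \frac{15441}{59456}$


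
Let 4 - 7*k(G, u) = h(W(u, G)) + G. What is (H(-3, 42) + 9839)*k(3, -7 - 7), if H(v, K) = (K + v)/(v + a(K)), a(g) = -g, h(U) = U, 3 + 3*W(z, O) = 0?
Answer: 295144/105 ≈ 2810.9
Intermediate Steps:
W(z, O) = -1 (W(z, O) = -1 + (⅓)*0 = -1 + 0 = -1)
k(G, u) = 5/7 - G/7 (k(G, u) = 4/7 - (-1 + G)/7 = 4/7 + (⅐ - G/7) = 5/7 - G/7)
H(v, K) = (K + v)/(v - K)
(H(-3, 42) + 9839)*k(3, -7 - 7) = ((42 - 3)/(-3 - 1*42) + 9839)*(5/7 - ⅐*3) = (39/(-3 - 42) + 9839)*(5/7 - 3/7) = (39/(-45) + 9839)*(2/7) = (-1/45*39 + 9839)*(2/7) = (-13/15 + 9839)*(2/7) = (147572/15)*(2/7) = 295144/105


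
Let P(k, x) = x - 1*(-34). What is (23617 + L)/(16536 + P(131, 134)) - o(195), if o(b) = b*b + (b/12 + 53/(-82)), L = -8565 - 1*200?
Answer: -6513007763/171216 ≈ -38040.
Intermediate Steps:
P(k, x) = 34 + x (P(k, x) = x + 34 = 34 + x)
L = -8765 (L = -8565 - 200 = -8765)
o(b) = -53/82 + b² + b/12 (o(b) = b² + (b*(1/12) + 53*(-1/82)) = b² + (b/12 - 53/82) = b² + (-53/82 + b/12) = -53/82 + b² + b/12)
(23617 + L)/(16536 + P(131, 134)) - o(195) = (23617 - 8765)/(16536 + (34 + 134)) - (-53/82 + 195² + (1/12)*195) = 14852/(16536 + 168) - (-53/82 + 38025 + 65/4) = 14852/16704 - 1*6238659/164 = 14852*(1/16704) - 6238659/164 = 3713/4176 - 6238659/164 = -6513007763/171216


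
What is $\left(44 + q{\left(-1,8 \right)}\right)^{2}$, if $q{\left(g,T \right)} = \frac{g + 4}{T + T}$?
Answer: $\frac{499849}{256} \approx 1952.5$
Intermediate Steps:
$q{\left(g,T \right)} = \frac{4 + g}{2 T}$
$\left(44 + q{\left(-1,8 \right)}\right)^{2} = \left(44 + \frac{4 - 1}{2 \cdot 8}\right)^{2} = \left(44 + \frac{1}{2} \cdot \frac{1}{8} \cdot 3\right)^{2} = \left(44 + \frac{3}{16}\right)^{2} = \left(\frac{707}{16}\right)^{2} = \frac{499849}{256}$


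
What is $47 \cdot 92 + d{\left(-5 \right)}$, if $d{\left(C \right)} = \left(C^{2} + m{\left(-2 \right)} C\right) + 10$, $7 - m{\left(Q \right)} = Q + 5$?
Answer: $4339$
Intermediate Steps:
$m{\left(Q \right)} = 2 - Q$ ($m{\left(Q \right)} = 7 - \left(Q + 5\right) = 7 - \left(5 + Q\right) = 2 - Q$)
$d{\left(C \right)} = 10 + C^{2} + 4 C$ ($d{\left(C \right)} = \left(C^{2} + \left(2 - -2\right) C\right) + 10 = \left(C^{2} + \left(2 + 2\right) C\right) + 10 = \left(C^{2} + 4 C\right) + 10 = 10 + C^{2} + 4 C$)
$47 \cdot 92 + d{\left(-5 \right)} = 47 \cdot 92 + \left(10 + \left(-5\right)^{2} + 4 \left(-5\right)\right) = 4324 + \left(10 + 25 - 20\right) = 4324 + 15 = 4339$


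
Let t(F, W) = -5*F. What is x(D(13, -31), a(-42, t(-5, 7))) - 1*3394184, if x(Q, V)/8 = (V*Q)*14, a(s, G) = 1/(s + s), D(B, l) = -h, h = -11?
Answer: -10182596/3 ≈ -3.3942e+6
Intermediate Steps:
D(B, l) = 11 (D(B, l) = -1*(-11) = 11)
a(s, G) = 1/(2*s)
x(Q, V) = 112*Q*V (x(Q, V) = 8*((V*Q)*14) = 8*((Q*V)*14) = 8*(14*Q*V) = 112*Q*V)
x(D(13, -31), a(-42, t(-5, 7))) - 1*3394184 = 112*11*((½)/(-42)) - 1*3394184 = 112*11*((½)*(-1/42)) - 3394184 = 112*11*(-1/84) - 3394184 = -44/3 - 3394184 = -10182596/3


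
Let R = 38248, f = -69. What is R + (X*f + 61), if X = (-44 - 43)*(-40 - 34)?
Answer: -405913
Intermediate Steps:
X = 6438 (X = -87*(-74) = 6438)
R + (X*f + 61) = 38248 + (6438*(-69) + 61) = 38248 + (-444222 + 61) = 38248 - 444161 = -405913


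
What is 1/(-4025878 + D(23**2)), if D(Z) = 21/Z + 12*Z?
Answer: -529/2126331349 ≈ -2.4879e-7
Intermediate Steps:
D(Z) = 12*Z + 21/Z
1/(-4025878 + D(23**2)) = 1/(-4025878 + (12*23**2 + 21/(23**2))) = 1/(-4025878 + (12*529 + 21/529)) = 1/(-4025878 + (6348 + 21*(1/529))) = 1/(-4025878 + (6348 + 21/529)) = 1/(-4025878 + 3358113/529) = 1/(-2126331349/529) = -529/2126331349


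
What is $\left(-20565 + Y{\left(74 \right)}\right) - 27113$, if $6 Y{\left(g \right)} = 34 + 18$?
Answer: $- \frac{143008}{3} \approx -47669.0$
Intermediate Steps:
$Y{\left(g \right)} = \frac{26}{3}$ ($Y{\left(g \right)} = \frac{34 + 18}{6} = \frac{1}{6} \cdot 52 = \frac{26}{3}$)
$\left(-20565 + Y{\left(74 \right)}\right) - 27113 = \left(-20565 + \frac{26}{3}\right) - 27113 = - \frac{61669}{3} - 27113 = - \frac{143008}{3}$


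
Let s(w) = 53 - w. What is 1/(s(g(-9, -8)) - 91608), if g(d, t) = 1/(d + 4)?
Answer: -5/457774 ≈ -1.0922e-5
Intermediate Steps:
g(d, t) = 1/(4 + d)
1/(s(g(-9, -8)) - 91608) = 1/((53 - 1/(4 - 9)) - 91608) = 1/((53 - 1/(-5)) - 91608) = 1/((53 - 1*(-⅕)) - 91608) = 1/((53 + ⅕) - 91608) = 1/(266/5 - 91608) = 1/(-457774/5) = -5/457774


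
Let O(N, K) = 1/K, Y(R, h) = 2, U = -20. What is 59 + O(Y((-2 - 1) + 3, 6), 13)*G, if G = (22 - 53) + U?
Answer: 716/13 ≈ 55.077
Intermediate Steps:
G = -51 (G = (22 - 53) - 20 = -31 - 20 = -51)
59 + O(Y((-2 - 1) + 3, 6), 13)*G = 59 - 51/13 = 716/13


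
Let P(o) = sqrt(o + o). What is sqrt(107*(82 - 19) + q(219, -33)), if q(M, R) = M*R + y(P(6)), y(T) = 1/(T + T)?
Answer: sqrt(-17496 + 3*sqrt(3))/6 ≈ 22.042*I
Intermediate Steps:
P(o) = sqrt(2)*sqrt(o) (P(o) = sqrt(2*o) = sqrt(2)*sqrt(o))
y(T) = 1/(2*T)
q(M, R) = sqrt(3)/12 + M*R (q(M, R) = M*R + 1/(2*((sqrt(2)*sqrt(6)))) = M*R + 1/(2*((2*sqrt(3)))) = M*R + (sqrt(3)/6)/2 = M*R + sqrt(3)/12 = sqrt(3)/12 + M*R)
sqrt(107*(82 - 19) + q(219, -33)) = sqrt(107*(82 - 19) + (sqrt(3)/12 + 219*(-33))) = sqrt(107*63 + (sqrt(3)/12 - 7227)) = sqrt(6741 + (-7227 + sqrt(3)/12)) = sqrt(-486 + sqrt(3)/12)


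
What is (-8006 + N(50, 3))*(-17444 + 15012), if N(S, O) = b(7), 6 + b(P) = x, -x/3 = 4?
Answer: 19514368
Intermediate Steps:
x = -12 (x = -3*4 = -12)
b(P) = -18 (b(P) = -6 - 12 = -18)
N(S, O) = -18
(-8006 + N(50, 3))*(-17444 + 15012) = (-8006 - 18)*(-17444 + 15012) = -8024*(-2432) = 19514368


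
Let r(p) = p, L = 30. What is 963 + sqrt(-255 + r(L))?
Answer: 963 + 15*I ≈ 963.0 + 15.0*I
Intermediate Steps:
963 + sqrt(-255 + r(L)) = 963 + sqrt(-255 + 30) = 963 + sqrt(-225) = 963 + 15*I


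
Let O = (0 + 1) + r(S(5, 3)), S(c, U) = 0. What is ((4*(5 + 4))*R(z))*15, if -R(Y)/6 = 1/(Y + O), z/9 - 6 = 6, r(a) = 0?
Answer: -3240/109 ≈ -29.725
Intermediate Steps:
z = 108 (z = 54 + 9*6 = 54 + 54 = 108)
O = 1 (O = (0 + 1) + 0 = 1 + 0 = 1)
R(Y) = -6/(1 + Y) (R(Y) = -6/(Y + 1) = -6/(1 + Y))
((4*(5 + 4))*R(z))*15 = ((4*(5 + 4))*(-6/(1 + 108)))*15 = ((4*9)*(-6/109))*15 = (36*(-6*1/109))*15 = (36*(-6/109))*15 = -216/109*15 = -3240/109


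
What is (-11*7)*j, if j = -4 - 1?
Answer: 385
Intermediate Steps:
j = -5
(-11*7)*j = -11*7*(-5) = -77*(-5) = 385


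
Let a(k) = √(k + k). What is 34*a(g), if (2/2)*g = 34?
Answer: 68*√17 ≈ 280.37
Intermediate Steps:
g = 34
a(k) = √2*√k (a(k) = √(2*k) = √2*√k)
34*a(g) = 34*(√2*√34) = 34*(2*√17) = 68*√17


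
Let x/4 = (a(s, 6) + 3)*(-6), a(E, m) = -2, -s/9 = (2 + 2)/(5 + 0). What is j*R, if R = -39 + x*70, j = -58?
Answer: 99702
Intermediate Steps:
s = -36/5 (s = -9*(2 + 2)/(5 + 0) = -9*4/5 = -9*⅘ = -36/5 ≈ -7.2000)
x = -24 (x = 4*((-2 + 3)*(-6)) = 4*(1*(-6)) = 4*(-6) = -24)
R = -1719 (R = -39 - 24*70 = -39 - 1680 = -1719)
j*R = -58*(-1719) = 99702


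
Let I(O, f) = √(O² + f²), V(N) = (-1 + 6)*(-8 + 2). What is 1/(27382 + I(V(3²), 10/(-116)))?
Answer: 92113048/2522236452711 - 290*√121105/2522236452711 ≈ 3.6480e-5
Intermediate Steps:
V(N) = -30 (V(N) = 5*(-6) = -30)
1/(27382 + I(V(3²), 10/(-116))) = 1/(27382 + √((-30)² + (10/(-116))²)) = 1/(27382 + √(900 + (10*(-1/116))²)) = 1/(27382 + √(900 + (-5/58)²)) = 1/(27382 + √(900 + 25/3364)) = 1/(27382 + √(3027625/3364)) = 1/(27382 + 5*√121105/58)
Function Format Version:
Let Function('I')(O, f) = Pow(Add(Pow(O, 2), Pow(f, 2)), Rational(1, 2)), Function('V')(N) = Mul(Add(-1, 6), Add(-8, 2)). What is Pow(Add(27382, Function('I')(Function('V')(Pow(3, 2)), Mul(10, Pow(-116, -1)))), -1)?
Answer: Add(Rational(92113048, 2522236452711), Mul(Rational(-290, 2522236452711), Pow(121105, Rational(1, 2)))) ≈ 3.6480e-5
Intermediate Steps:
Function('V')(N) = -30 (Function('V')(N) = Mul(5, -6) = -30)
Pow(Add(27382, Function('I')(Function('V')(Pow(3, 2)), Mul(10, Pow(-116, -1)))), -1) = Pow(Add(27382, Pow(Add(Pow(-30, 2), Pow(Mul(10, Pow(-116, -1)), 2)), Rational(1, 2))), -1) = Pow(Add(27382, Pow(Add(900, Pow(Mul(10, Rational(-1, 116)), 2)), Rational(1, 2))), -1) = Pow(Add(27382, Pow(Add(900, Pow(Rational(-5, 58), 2)), Rational(1, 2))), -1) = Pow(Add(27382, Pow(Add(900, Rational(25, 3364)), Rational(1, 2))), -1) = Pow(Add(27382, Pow(Rational(3027625, 3364), Rational(1, 2))), -1) = Pow(Add(27382, Mul(Rational(5, 58), Pow(121105, Rational(1, 2)))), -1)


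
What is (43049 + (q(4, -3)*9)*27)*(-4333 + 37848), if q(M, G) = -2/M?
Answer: 2877430325/2 ≈ 1.4387e+9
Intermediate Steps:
(43049 + (q(4, -3)*9)*27)*(-4333 + 37848) = (43049 + (-2/4*9)*27)*(-4333 + 37848) = (43049 + (-2*1/4*9)*27)*33515 = (43049 - 1/2*9*27)*33515 = (43049 - 9/2*27)*33515 = (43049 - 243/2)*33515 = (85855/2)*33515 = 2877430325/2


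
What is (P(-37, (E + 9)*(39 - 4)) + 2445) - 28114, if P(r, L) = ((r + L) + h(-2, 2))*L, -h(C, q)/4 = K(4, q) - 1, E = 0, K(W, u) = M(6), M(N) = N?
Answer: 55601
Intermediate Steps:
K(W, u) = 6
h(C, q) = -20 (h(C, q) = -4*(6 - 1) = -4*5 = -20)
P(r, L) = L*(-20 + L + r) (P(r, L) = ((r + L) - 20)*L = ((L + r) - 20)*L = (-20 + L + r)*L = L*(-20 + L + r))
(P(-37, (E + 9)*(39 - 4)) + 2445) - 28114 = (((0 + 9)*(39 - 4))*(-20 + (0 + 9)*(39 - 4) - 37) + 2445) - 28114 = ((9*35)*(-20 + 9*35 - 37) + 2445) - 28114 = (315*(-20 + 315 - 37) + 2445) - 28114 = (315*258 + 2445) - 28114 = (81270 + 2445) - 28114 = 83715 - 28114 = 55601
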